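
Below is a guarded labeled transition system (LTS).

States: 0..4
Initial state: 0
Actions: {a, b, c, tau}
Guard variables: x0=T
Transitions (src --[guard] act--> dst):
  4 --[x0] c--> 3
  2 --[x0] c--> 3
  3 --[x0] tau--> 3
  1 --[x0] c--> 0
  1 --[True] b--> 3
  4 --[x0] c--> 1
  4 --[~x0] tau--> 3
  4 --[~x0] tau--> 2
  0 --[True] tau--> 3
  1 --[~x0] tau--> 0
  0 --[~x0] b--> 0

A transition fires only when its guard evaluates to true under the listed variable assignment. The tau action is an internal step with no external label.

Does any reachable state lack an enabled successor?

Reachable = {0,3}
  0: tau→3  [deg 1]
  3: tau→3  [deg 1]

Answer: DEADLOCK-FREE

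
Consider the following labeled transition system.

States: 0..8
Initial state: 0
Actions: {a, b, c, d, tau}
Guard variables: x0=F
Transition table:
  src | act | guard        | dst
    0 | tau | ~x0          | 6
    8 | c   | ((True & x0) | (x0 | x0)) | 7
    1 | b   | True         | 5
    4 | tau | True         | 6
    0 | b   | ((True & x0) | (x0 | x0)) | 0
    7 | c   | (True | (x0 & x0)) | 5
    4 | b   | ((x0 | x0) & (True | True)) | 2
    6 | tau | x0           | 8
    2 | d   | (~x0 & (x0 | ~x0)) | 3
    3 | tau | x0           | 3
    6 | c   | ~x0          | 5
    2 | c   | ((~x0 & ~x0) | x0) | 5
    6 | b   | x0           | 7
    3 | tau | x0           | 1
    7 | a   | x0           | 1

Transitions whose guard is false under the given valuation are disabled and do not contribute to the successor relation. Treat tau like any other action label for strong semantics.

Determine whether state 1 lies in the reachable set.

Answer: UNREACHABLE

Analysis:
7 transition(s) survive guard evaluation.
depth 0: {0}
depth 1: {6}  total {0,6}
depth 2: {5}  total {0,5,6}
R = {0,5,6}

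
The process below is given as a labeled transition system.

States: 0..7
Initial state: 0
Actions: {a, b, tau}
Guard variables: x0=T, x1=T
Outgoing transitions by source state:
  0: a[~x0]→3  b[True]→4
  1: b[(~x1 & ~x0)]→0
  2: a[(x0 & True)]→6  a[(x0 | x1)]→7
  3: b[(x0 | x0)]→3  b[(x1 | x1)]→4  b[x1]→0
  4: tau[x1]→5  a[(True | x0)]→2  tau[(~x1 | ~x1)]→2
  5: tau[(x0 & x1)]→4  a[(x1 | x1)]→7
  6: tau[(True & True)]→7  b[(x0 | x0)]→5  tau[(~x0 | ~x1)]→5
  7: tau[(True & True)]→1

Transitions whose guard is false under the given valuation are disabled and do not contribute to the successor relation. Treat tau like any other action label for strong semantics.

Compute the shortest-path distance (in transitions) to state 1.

Answer: 4

Analysis:
BFS to 1:
  depth 0: {0}
  depth 1: {4}
  depth 2: {2,5}
  depth 3: {6,7}
  depth 4: {1}
depth(1)=4, e.g. b·a·a·tau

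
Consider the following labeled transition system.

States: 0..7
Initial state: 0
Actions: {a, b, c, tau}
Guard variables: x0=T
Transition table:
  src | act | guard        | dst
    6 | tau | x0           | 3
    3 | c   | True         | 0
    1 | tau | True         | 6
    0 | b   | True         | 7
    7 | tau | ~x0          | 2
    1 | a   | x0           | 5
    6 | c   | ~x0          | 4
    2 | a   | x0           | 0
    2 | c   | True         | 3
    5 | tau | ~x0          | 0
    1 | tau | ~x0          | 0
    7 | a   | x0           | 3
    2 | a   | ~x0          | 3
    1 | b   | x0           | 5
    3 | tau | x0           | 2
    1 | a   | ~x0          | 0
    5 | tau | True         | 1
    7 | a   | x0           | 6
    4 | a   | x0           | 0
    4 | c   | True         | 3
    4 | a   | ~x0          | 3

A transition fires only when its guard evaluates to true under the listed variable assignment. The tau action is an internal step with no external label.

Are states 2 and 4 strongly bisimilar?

Compute ~ classes (split until stable):
  P[0] = {{0,1,2,3,4,5,6,7}}
  P[1] = {{0},{1},{2,4},{3},{5,6},{7}}
  P[2] = {{0},{1},{2,4},{3},{5},{6},{7}}
stable after 3 split(s): 7 block(s)
2∈{2,4}, 4∈{2,4}

Answer: BISIMILAR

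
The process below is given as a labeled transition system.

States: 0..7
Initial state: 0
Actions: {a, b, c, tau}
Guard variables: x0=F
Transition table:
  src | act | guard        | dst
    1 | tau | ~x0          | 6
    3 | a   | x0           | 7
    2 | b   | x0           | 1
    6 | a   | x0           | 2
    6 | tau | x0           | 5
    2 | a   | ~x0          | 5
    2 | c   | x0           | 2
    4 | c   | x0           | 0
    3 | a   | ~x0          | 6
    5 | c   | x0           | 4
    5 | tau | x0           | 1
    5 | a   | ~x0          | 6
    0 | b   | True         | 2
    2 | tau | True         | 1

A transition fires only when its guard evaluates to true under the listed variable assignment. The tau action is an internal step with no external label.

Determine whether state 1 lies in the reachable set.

Answer: REACHABLE

Analysis:
After dropping false guards: 6 live edges.
Layer 0: {0}
Layer 1: {2}  total {0,2}
Layer 2: {1,5}  total {0,1,2,5}
Layer 3: {6}  total {0,1,2,5,6}
Reach set: {0,1,2,5,6}
trace reaching 1: b·tau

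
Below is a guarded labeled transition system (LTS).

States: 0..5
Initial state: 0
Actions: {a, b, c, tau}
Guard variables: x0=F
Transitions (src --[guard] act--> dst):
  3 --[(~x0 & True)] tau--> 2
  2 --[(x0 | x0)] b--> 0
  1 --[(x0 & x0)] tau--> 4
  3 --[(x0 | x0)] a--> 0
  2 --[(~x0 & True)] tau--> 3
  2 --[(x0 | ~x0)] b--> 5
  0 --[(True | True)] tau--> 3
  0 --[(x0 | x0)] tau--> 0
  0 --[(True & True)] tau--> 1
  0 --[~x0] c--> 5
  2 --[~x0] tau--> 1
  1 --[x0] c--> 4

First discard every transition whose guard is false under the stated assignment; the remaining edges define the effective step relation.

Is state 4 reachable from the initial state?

7 transition(s) survive guard evaluation.
L0 = {0}
L1 = {1,3,5}  now seen {0,1,3,5}
L2 = {2}  now seen {0,1,2,3,5}
Reachable = {0,1,2,3,5}

Answer: UNREACHABLE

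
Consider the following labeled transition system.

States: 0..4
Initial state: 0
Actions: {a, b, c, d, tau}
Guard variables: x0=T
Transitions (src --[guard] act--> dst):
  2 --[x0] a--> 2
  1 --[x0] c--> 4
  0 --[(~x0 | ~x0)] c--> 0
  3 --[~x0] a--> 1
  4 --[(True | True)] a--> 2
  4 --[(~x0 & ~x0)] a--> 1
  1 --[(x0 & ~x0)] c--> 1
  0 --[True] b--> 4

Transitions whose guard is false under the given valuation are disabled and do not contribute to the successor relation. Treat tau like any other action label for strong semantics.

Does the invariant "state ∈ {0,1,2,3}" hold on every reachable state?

Answer: INVARIANT VIOLATED at state 4

Trace:
Allowed set {0,1,2,3}
Reach set: {0,2,4}
  0: ok
  2: ok
  4: outside
counterexample path to 4: b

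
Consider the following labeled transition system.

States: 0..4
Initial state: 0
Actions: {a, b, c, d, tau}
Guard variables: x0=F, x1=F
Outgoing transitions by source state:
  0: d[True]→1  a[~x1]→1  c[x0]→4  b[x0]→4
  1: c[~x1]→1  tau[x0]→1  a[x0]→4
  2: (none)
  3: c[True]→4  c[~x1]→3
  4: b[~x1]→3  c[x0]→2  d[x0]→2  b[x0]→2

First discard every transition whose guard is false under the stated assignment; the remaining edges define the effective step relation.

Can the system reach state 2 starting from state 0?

Guard filter leaves 6 enabled edge(s).
L0 = {0}
L1 = {1}  now seen {0,1}
Reach set: {0,1}

Answer: UNREACHABLE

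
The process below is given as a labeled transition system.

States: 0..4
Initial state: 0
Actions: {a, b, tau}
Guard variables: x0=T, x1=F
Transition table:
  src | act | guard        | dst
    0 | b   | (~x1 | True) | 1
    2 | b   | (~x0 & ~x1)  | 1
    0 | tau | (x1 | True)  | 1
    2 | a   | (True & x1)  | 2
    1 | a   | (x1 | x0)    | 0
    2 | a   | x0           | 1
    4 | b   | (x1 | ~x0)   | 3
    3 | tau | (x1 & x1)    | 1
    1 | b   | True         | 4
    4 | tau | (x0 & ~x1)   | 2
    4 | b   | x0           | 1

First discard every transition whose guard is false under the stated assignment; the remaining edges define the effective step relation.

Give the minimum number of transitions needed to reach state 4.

Answer: 2

Working:
Breadth-first toward 4:
  L0 = {0}
  L1 = {1}
  L2 = {4}
first hit 4 at d=2 via b·b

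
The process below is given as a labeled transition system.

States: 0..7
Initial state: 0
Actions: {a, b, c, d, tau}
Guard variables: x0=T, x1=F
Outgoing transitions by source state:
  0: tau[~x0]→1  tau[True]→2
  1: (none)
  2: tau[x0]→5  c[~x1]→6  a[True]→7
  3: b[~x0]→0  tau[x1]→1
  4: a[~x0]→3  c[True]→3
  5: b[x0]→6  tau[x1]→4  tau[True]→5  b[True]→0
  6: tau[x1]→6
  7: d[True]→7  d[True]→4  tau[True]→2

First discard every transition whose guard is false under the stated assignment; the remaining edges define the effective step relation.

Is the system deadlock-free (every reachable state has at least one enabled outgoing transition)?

R = {0,2,3,4,5,6,7}
  0: tau→2  [deg 1]
  2: a→7  c→6  tau→5  [deg 3]
  3: ∅  [no exit]
  4: c→3  [deg 1]
  5: b→0  b→6  tau→5  [deg 3]
  6: ∅  [no exit]
  7: d→4  d→7  tau→2  [deg 3]
trace reaching 3: tau·a·d·c

Answer: DEADLOCK at state 3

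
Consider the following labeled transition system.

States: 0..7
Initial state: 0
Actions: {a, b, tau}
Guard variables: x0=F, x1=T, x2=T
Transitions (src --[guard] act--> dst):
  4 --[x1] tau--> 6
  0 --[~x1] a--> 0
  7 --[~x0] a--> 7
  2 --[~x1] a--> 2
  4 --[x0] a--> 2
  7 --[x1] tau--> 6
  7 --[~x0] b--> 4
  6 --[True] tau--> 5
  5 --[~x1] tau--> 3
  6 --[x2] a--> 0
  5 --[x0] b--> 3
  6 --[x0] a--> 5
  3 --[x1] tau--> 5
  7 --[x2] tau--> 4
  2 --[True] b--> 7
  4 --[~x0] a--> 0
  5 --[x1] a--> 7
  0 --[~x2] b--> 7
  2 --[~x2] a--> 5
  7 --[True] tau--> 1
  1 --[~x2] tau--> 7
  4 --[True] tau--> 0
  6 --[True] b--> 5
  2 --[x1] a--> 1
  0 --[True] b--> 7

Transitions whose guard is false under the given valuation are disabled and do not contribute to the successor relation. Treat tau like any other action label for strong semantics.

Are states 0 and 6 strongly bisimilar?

Compute ~ classes (split until stable):
  π0 = {{0,1,2,3,4,5,6,7}}
  π1 = {{0},{1},{2},{3},{4},{5},{6,7}}
  π2 = {{0},{1},{2},{3},{4},{5},{6},{7}}
Fixed point at round 3; 8 class(es).
class of 0: {0}; class of 6: {6}

Answer: NOT BISIMILAR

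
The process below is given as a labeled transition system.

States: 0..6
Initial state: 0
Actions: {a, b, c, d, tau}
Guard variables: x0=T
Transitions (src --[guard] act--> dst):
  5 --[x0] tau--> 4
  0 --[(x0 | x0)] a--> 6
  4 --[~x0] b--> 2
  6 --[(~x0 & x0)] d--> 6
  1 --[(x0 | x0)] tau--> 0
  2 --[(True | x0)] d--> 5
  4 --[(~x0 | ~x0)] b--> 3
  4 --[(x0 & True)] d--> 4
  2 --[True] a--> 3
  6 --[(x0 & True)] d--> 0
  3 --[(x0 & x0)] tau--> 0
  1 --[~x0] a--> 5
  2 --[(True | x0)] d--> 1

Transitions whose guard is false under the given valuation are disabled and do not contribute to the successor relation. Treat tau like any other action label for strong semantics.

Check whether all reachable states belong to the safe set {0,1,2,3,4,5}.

Answer: INVARIANT VIOLATED at state 6

Analysis:
Inv-set: {0,1,2,3,4,5}
Reach set: {0,6}
  0: ✓
  6: VIOLATES
witness against invariant: a → 6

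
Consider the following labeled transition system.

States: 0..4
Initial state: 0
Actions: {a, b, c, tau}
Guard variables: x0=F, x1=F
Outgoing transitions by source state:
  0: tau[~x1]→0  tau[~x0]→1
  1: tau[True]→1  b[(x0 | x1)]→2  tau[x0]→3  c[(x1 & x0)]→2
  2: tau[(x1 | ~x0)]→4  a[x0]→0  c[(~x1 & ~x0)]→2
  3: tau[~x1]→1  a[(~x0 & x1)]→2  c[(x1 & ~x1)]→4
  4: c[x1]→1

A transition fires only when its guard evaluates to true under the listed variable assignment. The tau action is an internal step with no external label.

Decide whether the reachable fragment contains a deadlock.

Answer: DEADLOCK-FREE

Working:
Reach set: {0,1}
  0: tau→0  tau→1  [deg 2]
  1: tau→1  [deg 1]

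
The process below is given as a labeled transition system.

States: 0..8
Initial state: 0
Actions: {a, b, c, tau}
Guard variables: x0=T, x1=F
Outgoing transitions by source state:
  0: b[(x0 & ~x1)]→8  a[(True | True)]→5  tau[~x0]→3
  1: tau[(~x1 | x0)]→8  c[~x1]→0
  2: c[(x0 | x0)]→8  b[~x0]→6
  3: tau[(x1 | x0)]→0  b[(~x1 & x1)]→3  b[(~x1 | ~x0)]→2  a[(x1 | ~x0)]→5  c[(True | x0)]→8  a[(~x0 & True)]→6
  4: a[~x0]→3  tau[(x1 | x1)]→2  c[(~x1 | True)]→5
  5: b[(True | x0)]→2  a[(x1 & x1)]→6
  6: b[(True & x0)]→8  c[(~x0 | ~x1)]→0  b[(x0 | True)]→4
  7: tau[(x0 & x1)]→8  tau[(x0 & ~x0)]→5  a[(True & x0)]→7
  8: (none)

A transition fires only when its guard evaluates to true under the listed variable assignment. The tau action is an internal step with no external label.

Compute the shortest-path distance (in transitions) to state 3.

BFS to 3:
  Layer 0: {0}
  Layer 1: {5,8}
  Layer 2: {2}
3 never appears.

Answer: UNREACHABLE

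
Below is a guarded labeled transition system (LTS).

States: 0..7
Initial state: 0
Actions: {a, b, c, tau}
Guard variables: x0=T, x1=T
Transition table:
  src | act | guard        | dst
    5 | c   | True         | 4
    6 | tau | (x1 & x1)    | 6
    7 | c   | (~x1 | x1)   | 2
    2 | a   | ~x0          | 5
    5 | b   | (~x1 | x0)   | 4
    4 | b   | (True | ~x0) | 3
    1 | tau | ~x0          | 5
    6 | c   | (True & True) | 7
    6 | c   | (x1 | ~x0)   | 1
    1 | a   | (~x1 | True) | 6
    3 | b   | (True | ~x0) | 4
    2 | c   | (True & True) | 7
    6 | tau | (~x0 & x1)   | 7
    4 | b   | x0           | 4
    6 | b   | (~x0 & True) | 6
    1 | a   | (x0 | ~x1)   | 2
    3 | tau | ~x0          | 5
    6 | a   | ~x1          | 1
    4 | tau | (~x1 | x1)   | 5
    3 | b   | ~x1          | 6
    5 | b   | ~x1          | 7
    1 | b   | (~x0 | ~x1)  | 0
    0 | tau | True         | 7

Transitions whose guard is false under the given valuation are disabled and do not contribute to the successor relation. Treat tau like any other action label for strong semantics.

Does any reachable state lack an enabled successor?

Answer: DEADLOCK-FREE

Analysis:
Reach set: {0,2,7}
  0: tau→7  [1 out]
  2: c→7  [1 out]
  7: c→2  [1 out]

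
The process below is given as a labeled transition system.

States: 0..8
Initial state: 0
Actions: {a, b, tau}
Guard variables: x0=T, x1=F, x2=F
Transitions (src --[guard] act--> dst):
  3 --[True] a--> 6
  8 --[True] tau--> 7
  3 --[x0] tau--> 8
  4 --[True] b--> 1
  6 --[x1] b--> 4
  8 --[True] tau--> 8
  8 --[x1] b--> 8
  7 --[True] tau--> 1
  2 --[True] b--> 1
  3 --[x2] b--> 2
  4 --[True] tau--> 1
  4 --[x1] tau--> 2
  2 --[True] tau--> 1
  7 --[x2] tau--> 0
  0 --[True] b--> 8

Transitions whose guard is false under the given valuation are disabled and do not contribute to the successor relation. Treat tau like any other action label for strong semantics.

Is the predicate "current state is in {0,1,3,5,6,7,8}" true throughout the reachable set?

Answer: INVARIANT HOLDS

Working:
Safe = {0,1,3,5,6,7,8}
R = {0,1,7,8}
  0: ✓
  1: ✓
  7: ✓
  8: ✓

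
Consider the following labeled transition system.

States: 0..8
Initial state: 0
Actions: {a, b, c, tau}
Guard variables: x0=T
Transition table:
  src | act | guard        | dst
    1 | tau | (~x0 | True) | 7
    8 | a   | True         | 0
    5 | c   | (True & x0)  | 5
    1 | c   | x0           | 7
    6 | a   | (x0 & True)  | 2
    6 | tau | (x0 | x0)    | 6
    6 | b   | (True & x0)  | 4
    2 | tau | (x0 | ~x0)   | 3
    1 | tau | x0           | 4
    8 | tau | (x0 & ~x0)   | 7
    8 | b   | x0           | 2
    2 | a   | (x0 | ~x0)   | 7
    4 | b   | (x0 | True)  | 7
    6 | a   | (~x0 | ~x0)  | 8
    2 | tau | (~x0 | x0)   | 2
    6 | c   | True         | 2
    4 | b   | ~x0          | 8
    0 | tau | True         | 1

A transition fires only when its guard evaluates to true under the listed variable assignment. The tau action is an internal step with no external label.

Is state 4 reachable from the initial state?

15 transition(s) survive guard evaluation.
Layer 0: {0}
Layer 1: {1}  now seen {0,1}
Layer 2: {4,7}  now seen {0,1,4,7}
Reach set: {0,1,4,7}
Path to 4: tau·tau

Answer: REACHABLE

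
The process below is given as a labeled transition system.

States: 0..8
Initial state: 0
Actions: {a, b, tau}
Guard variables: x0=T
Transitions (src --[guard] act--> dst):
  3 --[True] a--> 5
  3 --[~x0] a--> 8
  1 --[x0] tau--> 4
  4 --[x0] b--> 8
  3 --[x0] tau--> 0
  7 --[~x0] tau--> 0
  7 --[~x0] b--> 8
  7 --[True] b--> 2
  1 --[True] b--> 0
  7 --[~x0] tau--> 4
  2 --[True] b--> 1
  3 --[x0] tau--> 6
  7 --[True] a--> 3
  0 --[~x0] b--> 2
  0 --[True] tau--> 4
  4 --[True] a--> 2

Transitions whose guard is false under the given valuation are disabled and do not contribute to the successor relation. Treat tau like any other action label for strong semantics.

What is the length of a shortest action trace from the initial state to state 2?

Breadth-first toward 2:
  L0 = {0}
  L1 = {4}
  L2 = {2,8}
depth(2)=2, e.g. tau·a

Answer: 2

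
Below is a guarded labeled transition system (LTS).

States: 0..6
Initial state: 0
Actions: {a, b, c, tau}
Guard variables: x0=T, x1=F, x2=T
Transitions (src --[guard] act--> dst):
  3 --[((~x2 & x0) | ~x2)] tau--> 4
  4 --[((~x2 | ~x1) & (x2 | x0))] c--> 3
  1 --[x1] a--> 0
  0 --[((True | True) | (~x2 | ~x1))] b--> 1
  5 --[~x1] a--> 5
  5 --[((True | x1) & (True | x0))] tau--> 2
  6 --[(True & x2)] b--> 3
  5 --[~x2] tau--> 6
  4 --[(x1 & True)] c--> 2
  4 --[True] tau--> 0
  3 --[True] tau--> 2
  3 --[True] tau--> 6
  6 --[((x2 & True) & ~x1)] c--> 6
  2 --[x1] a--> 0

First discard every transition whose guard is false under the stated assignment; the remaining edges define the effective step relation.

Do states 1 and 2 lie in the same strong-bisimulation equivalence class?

Answer: BISIMILAR

Trace:
Bisimulation quotient by refinement:
  π0 = {{0,1,2,3,4,5,6}}
  π1 = {{0},{1,2},{3},{4},{5},{6}}
Fixed point at round 2; 6 class(es).
[1]={1,2}  [2]={1,2}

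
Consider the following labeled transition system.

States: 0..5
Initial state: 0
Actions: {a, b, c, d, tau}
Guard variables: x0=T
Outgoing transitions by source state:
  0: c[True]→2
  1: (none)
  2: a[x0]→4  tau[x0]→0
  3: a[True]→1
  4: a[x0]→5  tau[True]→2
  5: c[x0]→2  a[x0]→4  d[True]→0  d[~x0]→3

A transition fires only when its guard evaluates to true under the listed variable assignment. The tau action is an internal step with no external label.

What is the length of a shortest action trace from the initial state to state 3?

Answer: UNREACHABLE

Trace:
Layered search for 3:
  depth 0: {0}
  depth 1: {2}
  depth 2: {4}
  depth 3: {5}
3 never appears.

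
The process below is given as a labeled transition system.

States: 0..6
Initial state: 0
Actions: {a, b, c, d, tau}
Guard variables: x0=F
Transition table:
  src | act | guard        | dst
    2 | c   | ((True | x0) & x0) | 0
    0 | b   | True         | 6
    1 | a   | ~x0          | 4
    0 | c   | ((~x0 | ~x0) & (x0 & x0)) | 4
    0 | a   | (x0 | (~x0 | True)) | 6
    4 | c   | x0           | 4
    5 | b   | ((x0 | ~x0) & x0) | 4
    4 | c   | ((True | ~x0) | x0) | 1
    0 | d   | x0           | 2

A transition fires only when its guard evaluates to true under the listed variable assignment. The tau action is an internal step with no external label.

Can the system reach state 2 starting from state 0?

After dropping false guards: 4 live edges.
Layer 0: {0}
Layer 1: {6}  cumulative {0,6}
R = {0,6}

Answer: UNREACHABLE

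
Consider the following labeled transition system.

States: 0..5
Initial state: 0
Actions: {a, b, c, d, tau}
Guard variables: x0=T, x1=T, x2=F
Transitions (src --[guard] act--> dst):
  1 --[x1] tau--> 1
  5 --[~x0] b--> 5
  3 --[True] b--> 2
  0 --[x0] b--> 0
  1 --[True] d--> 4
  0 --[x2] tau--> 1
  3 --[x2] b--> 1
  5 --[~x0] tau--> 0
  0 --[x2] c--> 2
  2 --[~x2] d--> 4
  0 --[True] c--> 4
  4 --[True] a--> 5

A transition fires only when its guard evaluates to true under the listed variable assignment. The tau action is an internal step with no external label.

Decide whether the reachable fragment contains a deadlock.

Reachable = {0,4,5}
  0: b→0  c→4  [deg 2]
  4: a→5  [deg 1]
  5: ∅  [deadlock]
trace reaching 5: c·a

Answer: DEADLOCK at state 5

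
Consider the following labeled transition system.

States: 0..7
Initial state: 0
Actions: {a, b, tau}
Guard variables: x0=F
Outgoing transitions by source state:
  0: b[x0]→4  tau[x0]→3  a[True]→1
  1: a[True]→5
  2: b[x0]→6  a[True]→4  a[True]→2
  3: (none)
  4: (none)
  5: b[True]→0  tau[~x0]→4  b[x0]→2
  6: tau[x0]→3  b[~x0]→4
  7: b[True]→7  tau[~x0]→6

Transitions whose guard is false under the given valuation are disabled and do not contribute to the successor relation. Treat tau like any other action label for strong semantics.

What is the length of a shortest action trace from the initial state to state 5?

Answer: 2

Analysis:
Layered search for 5:
  Layer 0: {0}
  Layer 1: {1}
  Layer 2: {5}
5 enters at depth 2; path a·a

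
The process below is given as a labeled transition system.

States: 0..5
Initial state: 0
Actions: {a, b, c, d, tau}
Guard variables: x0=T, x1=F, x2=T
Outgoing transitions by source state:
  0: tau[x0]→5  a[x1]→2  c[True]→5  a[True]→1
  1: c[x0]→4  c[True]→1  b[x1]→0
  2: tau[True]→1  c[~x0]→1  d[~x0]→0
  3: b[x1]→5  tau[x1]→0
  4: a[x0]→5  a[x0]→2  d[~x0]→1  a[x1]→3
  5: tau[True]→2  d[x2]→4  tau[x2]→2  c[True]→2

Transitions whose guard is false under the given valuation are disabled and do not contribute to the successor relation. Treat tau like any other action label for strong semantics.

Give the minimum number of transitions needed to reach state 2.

Breadth-first toward 2:
  depth 0: {0}
  depth 1: {1,5}
  depth 2: {2,4}
2 enters at depth 2; path c·c

Answer: 2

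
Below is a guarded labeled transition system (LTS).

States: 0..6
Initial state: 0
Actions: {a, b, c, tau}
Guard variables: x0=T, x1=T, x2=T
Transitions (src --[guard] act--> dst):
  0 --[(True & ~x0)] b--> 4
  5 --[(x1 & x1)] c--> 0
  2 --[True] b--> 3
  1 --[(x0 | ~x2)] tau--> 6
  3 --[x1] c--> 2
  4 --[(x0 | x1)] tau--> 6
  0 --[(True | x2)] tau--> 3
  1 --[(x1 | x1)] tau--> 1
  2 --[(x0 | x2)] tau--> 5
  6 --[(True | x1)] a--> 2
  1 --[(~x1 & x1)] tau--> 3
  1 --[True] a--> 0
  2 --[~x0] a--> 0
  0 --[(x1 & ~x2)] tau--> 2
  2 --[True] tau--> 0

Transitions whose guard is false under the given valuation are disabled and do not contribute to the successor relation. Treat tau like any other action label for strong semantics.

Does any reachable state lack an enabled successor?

R = {0,2,3,5}
  0: tau→3  [1 out]
  2: b→3  tau→0  tau→5  [3 out]
  3: c→2  [1 out]
  5: c→0  [1 out]

Answer: DEADLOCK-FREE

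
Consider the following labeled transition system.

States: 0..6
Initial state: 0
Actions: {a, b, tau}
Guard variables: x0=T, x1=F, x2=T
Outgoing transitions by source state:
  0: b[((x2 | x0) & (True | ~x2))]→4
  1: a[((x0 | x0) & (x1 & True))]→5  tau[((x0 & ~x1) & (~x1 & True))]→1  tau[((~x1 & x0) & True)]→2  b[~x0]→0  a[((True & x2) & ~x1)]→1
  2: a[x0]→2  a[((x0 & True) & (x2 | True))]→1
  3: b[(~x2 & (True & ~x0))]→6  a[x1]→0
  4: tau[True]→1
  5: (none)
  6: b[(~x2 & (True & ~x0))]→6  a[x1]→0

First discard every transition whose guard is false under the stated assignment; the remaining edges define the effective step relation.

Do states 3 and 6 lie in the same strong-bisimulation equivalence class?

Compute ~ classes (split until stable):
  π0 = {{0,1,2,3,4,5,6}}
  π1 = {{0},{1},{2},{3,5,6},{4}}
stable after 2 split(s): 5 block(s)
3∈{3,5,6}, 6∈{3,5,6}

Answer: BISIMILAR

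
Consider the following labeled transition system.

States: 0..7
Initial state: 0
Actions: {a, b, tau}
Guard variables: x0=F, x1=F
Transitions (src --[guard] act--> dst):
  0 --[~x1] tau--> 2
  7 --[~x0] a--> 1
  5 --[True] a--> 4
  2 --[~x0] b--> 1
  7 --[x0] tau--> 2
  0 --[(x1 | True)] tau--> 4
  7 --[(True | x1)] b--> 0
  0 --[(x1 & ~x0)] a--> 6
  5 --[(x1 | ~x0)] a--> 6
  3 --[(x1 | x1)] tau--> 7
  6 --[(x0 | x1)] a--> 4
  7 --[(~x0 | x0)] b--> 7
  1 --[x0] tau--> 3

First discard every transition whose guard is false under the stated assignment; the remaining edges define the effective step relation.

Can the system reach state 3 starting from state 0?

Guard filter leaves 8 enabled edge(s).
depth 0: {0}
depth 1: {2,4}  now seen {0,2,4}
depth 2: {1}  now seen {0,1,2,4}
R = {0,1,2,4}

Answer: UNREACHABLE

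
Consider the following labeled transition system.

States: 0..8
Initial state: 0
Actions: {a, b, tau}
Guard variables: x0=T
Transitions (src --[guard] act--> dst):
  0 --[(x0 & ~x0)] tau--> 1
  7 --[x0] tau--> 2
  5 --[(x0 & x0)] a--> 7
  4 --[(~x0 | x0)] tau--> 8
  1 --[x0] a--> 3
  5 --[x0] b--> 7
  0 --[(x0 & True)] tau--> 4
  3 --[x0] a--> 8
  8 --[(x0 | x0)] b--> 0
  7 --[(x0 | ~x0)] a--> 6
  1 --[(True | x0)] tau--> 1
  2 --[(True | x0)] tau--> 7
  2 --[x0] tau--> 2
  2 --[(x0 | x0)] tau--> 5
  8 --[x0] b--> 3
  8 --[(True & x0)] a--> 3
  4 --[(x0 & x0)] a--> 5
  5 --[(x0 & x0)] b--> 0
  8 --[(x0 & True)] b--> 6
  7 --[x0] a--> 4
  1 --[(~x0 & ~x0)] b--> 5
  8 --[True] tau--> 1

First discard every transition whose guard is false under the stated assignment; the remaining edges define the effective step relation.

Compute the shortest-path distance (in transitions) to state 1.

Answer: 3

Trace:
Breadth-first toward 1:
  Layer 0: {0}
  Layer 1: {4}
  Layer 2: {5,8}
  Layer 3: {1,3,6,7}
1 enters at depth 3; path tau·tau·tau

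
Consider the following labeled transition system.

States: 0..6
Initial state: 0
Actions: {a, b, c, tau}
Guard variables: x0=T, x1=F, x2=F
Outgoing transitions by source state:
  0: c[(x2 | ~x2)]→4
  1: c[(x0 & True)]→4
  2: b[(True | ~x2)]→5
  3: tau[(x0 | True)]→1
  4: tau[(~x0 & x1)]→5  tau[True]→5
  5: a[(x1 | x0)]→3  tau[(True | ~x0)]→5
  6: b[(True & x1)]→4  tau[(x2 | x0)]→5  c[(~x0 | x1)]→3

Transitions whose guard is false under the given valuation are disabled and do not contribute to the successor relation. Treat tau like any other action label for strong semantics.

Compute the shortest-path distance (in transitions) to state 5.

Answer: 2

Working:
BFS to 5:
  depth 0: {0}
  depth 1: {4}
  depth 2: {5}
first hit 5 at d=2 via c·tau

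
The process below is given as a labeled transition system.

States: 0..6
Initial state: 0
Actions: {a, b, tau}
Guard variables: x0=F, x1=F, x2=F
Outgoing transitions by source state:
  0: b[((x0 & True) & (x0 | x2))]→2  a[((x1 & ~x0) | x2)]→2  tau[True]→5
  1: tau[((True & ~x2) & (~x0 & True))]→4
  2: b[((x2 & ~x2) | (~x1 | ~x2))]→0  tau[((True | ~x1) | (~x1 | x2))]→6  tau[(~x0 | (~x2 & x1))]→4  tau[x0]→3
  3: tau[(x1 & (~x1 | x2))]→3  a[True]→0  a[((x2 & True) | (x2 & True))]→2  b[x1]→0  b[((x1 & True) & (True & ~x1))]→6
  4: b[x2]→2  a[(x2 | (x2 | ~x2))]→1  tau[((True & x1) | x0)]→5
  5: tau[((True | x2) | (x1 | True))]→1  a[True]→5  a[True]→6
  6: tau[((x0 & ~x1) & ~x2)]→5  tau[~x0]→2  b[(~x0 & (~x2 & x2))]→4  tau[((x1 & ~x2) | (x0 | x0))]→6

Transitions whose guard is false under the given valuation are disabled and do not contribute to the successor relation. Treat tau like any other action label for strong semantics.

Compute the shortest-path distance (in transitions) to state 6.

Answer: 2

Analysis:
BFS to 6:
  Layer 0: {0}
  Layer 1: {5}
  Layer 2: {1,6}
first hit 6 at d=2 via tau·a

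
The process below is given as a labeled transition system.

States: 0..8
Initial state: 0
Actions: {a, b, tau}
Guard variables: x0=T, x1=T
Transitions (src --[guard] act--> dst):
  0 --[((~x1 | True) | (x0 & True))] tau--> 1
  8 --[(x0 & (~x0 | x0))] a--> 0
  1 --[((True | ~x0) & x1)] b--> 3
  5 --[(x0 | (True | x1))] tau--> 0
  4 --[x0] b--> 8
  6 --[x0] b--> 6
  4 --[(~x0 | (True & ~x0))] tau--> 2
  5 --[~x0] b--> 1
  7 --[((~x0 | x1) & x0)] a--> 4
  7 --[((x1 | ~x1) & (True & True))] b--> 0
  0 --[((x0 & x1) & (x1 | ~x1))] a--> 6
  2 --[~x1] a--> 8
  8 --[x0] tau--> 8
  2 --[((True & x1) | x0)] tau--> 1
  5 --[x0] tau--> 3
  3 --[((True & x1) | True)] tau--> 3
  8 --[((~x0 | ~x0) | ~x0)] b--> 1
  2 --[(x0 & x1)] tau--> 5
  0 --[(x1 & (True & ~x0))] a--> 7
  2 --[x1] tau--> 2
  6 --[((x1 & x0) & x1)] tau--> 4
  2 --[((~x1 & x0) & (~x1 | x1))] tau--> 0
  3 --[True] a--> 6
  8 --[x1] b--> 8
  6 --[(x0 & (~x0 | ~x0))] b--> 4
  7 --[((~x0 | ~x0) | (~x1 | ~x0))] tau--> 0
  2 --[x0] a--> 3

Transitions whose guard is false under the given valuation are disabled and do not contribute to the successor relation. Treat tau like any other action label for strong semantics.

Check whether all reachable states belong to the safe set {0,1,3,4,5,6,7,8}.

Answer: INVARIANT HOLDS

Analysis:
Safe = {0,1,3,4,5,6,7,8}
R = {0,1,3,4,6,8}
  0: ok
  1: ok
  3: ok
  4: ok
  6: ok
  8: ok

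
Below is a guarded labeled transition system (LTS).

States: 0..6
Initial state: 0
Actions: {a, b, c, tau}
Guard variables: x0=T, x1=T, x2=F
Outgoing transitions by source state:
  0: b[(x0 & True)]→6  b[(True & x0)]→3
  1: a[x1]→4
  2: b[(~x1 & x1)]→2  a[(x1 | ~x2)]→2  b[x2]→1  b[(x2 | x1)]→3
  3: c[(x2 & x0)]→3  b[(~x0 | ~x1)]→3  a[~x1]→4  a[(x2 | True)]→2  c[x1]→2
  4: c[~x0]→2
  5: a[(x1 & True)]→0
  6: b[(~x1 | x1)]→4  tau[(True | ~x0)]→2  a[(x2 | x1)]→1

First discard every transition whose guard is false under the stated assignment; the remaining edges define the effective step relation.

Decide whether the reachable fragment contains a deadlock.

Answer: DEADLOCK at state 4

Working:
Reachable = {0,1,2,3,4,6}
  0: b→3  b→6  [deg 2]
  1: a→4  [deg 1]
  2: a→2  b→3  [deg 2]
  3: a→2  c→2  [deg 2]
  4: ∅  [deadlock]
  6: a→1  b→4  tau→2  [deg 3]
Path to 4: b·b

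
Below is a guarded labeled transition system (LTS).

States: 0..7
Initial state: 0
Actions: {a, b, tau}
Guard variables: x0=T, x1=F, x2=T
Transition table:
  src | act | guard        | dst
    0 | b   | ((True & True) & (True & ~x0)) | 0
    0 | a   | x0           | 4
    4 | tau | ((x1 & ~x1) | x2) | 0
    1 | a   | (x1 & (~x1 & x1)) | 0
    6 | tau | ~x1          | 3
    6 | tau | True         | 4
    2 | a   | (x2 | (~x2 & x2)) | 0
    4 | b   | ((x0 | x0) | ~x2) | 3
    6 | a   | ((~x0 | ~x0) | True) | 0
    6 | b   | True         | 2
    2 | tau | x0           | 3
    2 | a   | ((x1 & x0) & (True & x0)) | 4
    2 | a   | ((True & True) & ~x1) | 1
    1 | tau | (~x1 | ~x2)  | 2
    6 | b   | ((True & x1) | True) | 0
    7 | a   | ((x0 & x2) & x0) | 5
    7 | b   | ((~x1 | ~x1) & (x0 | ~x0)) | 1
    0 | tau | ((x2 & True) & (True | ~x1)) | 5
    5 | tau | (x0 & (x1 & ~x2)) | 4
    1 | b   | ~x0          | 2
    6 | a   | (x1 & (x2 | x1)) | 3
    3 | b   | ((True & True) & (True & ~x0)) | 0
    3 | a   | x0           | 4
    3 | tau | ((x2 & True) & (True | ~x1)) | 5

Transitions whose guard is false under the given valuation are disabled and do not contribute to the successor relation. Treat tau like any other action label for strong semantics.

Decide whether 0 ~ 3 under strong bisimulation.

Answer: BISIMILAR

Trace:
Compute ~ classes (split until stable):
  P[0] = {{0,1,2,3,4,5,6,7}}
  P[1] = {{0,2,3},{1},{4},{5},{6},{7}}
  P[2] = {{0,3},{1},{2},{4},{5},{6},{7}}
Fixed point at round 3; 7 class(es).
0∈{0,3}, 3∈{0,3}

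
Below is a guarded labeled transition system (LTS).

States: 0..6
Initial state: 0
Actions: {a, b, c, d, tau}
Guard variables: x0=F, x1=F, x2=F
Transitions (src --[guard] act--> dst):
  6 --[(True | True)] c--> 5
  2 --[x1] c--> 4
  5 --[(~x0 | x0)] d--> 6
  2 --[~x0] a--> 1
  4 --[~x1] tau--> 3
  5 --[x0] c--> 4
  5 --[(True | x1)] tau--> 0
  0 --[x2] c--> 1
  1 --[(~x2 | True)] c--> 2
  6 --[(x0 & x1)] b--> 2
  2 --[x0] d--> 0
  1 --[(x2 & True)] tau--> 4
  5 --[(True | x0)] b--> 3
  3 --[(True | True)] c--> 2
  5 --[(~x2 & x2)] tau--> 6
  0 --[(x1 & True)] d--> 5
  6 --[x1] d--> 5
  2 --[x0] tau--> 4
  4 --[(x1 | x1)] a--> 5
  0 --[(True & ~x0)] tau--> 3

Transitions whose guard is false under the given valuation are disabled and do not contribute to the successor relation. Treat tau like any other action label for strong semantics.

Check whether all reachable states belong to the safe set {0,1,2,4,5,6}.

Safe = {0,1,2,4,5,6}
R = {0,1,2,3}
  0: ok
  1: ok
  2: ok
  3: ✗ unsafe
counterexample path to 3: tau

Answer: INVARIANT VIOLATED at state 3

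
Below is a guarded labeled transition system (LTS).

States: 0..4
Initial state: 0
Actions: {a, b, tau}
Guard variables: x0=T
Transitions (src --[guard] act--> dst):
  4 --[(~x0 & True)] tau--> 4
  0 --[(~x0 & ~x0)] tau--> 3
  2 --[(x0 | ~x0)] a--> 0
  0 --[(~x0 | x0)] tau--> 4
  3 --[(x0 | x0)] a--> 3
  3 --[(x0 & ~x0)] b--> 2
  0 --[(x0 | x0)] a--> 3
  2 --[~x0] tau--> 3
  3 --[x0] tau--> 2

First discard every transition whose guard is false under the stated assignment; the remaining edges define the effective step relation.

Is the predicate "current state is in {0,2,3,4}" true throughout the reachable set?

Inv-set: {0,2,3,4}
Reachable = {0,2,3,4}
  0: safe
  2: safe
  3: safe
  4: safe

Answer: INVARIANT HOLDS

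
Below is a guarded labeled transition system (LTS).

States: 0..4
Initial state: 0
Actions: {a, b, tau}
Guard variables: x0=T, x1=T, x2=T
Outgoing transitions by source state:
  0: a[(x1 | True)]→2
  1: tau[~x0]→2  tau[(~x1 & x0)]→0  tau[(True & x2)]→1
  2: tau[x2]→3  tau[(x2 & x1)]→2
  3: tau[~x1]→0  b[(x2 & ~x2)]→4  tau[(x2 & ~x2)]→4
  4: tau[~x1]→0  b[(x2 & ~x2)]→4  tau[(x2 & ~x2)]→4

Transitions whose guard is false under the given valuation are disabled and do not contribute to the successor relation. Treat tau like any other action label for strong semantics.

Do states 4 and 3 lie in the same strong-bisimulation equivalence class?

Answer: BISIMILAR

Trace:
Compute ~ classes (split until stable):
  P[0] = {{0,1,2,3,4}}
  P[1] = {{0},{1,2},{3,4}}
  P[2] = {{0},{1},{2},{3,4}}
Fixed point at round 3; 4 class(es).
[4]={3,4}  [3]={3,4}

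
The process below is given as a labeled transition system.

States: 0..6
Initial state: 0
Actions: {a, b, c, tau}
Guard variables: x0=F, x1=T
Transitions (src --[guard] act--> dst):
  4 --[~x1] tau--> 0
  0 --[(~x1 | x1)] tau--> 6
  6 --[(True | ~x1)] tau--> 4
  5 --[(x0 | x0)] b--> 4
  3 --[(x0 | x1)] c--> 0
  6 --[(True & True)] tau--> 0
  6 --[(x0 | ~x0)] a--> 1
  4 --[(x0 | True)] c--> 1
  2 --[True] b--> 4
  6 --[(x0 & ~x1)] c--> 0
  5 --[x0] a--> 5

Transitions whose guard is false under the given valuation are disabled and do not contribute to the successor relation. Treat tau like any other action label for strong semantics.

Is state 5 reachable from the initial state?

Answer: UNREACHABLE

Analysis:
After dropping false guards: 7 live edges.
L0 = {0}
L1 = {6}  total {0,6}
L2 = {1,4}  total {0,1,4,6}
Reach set: {0,1,4,6}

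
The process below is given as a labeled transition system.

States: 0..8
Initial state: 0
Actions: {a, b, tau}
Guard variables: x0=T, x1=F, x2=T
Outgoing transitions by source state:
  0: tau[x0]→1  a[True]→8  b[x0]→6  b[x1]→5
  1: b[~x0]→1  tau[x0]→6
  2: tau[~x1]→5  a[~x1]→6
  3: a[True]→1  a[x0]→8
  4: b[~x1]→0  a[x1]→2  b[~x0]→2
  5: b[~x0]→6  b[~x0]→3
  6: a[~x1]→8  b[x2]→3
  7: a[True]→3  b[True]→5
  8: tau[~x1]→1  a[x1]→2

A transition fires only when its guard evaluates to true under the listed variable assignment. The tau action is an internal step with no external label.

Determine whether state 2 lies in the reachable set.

Answer: UNREACHABLE

Working:
After dropping false guards: 14 live edges.
Layer 0: {0}
Layer 1: {1,6,8}  cumulative {0,1,6,8}
Layer 2: {3}  cumulative {0,1,3,6,8}
R = {0,1,3,6,8}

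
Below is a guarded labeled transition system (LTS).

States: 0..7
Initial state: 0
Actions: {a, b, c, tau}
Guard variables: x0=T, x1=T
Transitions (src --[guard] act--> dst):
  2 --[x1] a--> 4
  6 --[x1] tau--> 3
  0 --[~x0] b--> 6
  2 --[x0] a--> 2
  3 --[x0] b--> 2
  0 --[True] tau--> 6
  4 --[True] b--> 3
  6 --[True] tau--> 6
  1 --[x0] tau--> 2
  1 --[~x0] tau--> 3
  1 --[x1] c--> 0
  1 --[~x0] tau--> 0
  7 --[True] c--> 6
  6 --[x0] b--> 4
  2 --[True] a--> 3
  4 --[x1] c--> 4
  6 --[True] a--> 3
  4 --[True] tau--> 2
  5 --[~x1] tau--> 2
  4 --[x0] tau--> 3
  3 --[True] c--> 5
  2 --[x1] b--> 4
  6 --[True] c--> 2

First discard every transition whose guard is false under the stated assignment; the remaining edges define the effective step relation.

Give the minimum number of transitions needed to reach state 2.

Breadth-first toward 2:
  Layer 0: {0}
  Layer 1: {6}
  Layer 2: {2,3,4}
first hit 2 at d=2 via tau·c

Answer: 2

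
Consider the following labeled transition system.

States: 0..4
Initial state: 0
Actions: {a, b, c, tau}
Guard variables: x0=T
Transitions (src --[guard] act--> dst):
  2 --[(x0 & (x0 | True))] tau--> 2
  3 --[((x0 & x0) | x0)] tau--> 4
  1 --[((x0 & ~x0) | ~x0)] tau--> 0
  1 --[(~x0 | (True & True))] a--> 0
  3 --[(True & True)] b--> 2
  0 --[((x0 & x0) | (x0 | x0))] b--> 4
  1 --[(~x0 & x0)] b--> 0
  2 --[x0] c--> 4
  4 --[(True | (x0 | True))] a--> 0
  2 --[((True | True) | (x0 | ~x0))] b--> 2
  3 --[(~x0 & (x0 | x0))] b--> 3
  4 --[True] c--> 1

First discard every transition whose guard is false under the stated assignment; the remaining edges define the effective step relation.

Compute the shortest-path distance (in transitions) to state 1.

Answer: 2

Working:
Layered search for 1:
  L0 = {0}
  L1 = {4}
  L2 = {1}
depth(1)=2, e.g. b·c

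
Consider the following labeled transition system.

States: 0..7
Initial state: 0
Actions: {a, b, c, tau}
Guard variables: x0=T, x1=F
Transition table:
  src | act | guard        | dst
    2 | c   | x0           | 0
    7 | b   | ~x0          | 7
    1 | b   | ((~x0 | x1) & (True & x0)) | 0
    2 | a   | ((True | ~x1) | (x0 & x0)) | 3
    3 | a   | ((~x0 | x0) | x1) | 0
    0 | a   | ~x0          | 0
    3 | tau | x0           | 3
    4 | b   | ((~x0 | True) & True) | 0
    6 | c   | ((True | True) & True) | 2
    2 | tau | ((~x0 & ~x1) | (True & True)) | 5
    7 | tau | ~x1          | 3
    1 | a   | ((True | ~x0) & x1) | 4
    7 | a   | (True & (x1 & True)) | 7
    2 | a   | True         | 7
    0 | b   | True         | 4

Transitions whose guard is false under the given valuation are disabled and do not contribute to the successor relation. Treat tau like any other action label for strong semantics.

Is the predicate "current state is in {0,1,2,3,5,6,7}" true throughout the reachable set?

Allowed set {0,1,2,3,5,6,7}
Reach set: {0,4}
  0: ✓
  4: ✗ unsafe
witness against invariant: b → 4

Answer: INVARIANT VIOLATED at state 4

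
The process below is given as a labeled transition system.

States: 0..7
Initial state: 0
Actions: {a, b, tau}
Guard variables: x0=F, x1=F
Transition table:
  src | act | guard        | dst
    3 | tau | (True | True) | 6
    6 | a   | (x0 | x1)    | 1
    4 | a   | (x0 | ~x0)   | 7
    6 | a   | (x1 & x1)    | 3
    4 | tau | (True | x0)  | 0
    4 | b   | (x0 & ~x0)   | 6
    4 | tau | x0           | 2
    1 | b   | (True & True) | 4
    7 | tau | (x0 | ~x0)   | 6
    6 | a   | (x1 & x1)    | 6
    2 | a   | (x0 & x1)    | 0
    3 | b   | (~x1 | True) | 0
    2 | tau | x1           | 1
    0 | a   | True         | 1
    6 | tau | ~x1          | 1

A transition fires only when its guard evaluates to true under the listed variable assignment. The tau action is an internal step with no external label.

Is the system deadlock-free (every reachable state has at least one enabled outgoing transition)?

Answer: DEADLOCK-FREE

Trace:
R = {0,1,4,6,7}
  0: a→1  [1 out]
  1: b→4  [1 out]
  4: a→7  tau→0  [2 out]
  6: tau→1  [1 out]
  7: tau→6  [1 out]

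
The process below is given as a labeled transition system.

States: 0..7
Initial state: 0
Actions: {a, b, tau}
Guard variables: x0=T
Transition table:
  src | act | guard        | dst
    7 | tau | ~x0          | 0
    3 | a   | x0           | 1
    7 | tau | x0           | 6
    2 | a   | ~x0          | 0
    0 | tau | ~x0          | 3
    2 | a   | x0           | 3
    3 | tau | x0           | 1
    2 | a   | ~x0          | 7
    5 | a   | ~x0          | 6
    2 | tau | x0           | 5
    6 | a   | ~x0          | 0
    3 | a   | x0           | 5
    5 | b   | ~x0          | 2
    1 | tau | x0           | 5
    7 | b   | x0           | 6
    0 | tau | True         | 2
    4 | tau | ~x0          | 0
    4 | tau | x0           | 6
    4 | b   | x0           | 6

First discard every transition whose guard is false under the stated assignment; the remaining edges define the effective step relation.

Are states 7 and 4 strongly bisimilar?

Answer: BISIMILAR

Working:
Compute ~ classes (split until stable):
  P[0] = {{0,1,2,3,4,5,6,7}}
  P[1] = {{0,1},{2,3},{4,7},{5,6}}
  P[2] = {{0},{1},{2},{3},{4,7},{5,6}}
6 equivalence class(es) (converged in 3)
class of 7: {4,7}; class of 4: {4,7}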